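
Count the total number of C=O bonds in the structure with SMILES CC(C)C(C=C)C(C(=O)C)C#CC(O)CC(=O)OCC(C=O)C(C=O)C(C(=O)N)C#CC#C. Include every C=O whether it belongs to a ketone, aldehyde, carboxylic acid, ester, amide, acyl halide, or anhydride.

CH(COCH3): ketone, 1 C=O (running total 1).
CH2COOCH2: ester, 1 C=O (running total 2).
CH(CHO): aldehyde, 1 C=O (running total 3).
CH(CHO): aldehyde, 1 C=O (running total 4).
CH(CONH2): amide, 1 C=O (running total 5).

5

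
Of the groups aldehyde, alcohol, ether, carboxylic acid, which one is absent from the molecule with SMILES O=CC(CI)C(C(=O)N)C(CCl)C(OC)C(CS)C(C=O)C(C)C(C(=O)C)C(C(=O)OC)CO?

carboxylic acid

aldehyde: present (OHC — terminal –CHO: carbonyl C bonded to H and C → aldehyde).
alcohol: present (CH2OH — –OH on an sp³ carbon → alcohol).
ether: present (CH(OCH3) — pendant –OCH3: C–O–C with sp³ C, no adjacent C=O → ether).
carboxylic acid: absent. In CH(COOCH3), the acyl oxygen is bonded to carbon (–O–C), not to H, so this is an ester. In CH(CONH2), the carbonyl is bonded to nitrogen, not to –OH; that is an amide.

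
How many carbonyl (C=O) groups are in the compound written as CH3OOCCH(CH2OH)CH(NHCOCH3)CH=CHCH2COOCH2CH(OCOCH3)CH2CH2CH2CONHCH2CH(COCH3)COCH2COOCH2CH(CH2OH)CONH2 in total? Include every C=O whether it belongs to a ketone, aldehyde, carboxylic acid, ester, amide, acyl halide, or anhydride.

CH3OOC: ester, 1 C=O (running total 1).
CH(NHCOCH3): amide, 1 C=O (running total 2).
CH2COOCH2: ester, 1 C=O (running total 3).
CH(OCOCH3): ester, 1 C=O (running total 4).
CH2CONHCH2: amide, 1 C=O (running total 5).
CH(COCH3): ketone, 1 C=O (running total 6).
CO: ketone, 1 C=O (running total 7).
CH2COOCH2: ester, 1 C=O (running total 8).
CONH2: amide, 1 C=O (running total 9).

9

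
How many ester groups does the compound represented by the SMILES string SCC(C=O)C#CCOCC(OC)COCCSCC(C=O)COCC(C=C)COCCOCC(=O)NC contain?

0

Working along the chain:
  HSCH2: –SH on an sp³ carbon → thiol.
  CH(CHO): pendant –CHO: carbonyl C bonded to C and H → aldehyde.
  C≡C: C≡C triple bond → alkyne.
  CH2OCH2: C–O–C with sp³ carbons on both sides and no adjacent C=O → ether.
  CH(OCH3): pendant –OCH3: C–O–C with sp³ C, no adjacent C=O → ether.
  CH2OCH2: C–O–C with sp³ carbons on both sides and no adjacent C=O → ether.
  CH2SCH2: C–S–C linkage → sulfide (thioether).
  CH(CHO): pendant –CHO: carbonyl C bonded to C and H → aldehyde.
  CH2OCH2: C–O–C with sp³ carbons on both sides and no adjacent C=O → ether.
  CH(CH=CH2): pendant –CH=CH2: C=C double bond → alkene.
  CH2OCH2: C–O–C with sp³ carbons on both sides and no adjacent C=O → ether.
  CH2OCH2: C–O–C with sp³ carbons on both sides and no adjacent C=O → ether.
  CONHCH3: –C(=O)NHCH3: carbonyl C bonded to C and to N → amide (the N is not an amine).
No segment is a ester: CH2OCH2 is ether, not ester; CH(OCH3) is ether, not ester; CH2OCH2 is ether, not ester. → 0.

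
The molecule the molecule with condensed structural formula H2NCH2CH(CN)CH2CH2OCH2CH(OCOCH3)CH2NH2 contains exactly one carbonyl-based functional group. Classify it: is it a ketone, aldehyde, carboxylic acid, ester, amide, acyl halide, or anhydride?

ester

The carbonyl is in the CH(OCOCH3) segment: pendant –OC(=O)CH3: an acyloxy group → ester.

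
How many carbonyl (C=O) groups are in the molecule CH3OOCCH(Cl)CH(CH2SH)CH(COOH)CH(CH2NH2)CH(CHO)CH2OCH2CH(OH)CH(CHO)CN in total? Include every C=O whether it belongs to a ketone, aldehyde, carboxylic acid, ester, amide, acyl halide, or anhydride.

4

CH3OOC: ester, 1 C=O (running total 1).
CH(COOH): carboxylic acid, 1 C=O (running total 2).
CH(CHO): aldehyde, 1 C=O (running total 3).
CH(CHO): aldehyde, 1 C=O (running total 4).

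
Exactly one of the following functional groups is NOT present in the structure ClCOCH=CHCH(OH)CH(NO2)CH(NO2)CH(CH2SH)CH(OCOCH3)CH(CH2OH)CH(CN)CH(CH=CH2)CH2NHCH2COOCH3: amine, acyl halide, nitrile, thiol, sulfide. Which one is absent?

sulfide

thiol: present (CH(CH2SH) — pendant –CH2SH → thiol).
amine: present (CH2NHCH2 — C–N–C with sp³ carbons and no adjacent C=O → amine (secondary)).
nitrile: present (CH(CN) — pendant –C≡N: nitrile).
acyl halide: present (ClCO — –C(=O)Cl: carbonyl C bonded to C and to a halogen → acyl halide (not alkyl halide)).
sulfide: no segment matches this pattern.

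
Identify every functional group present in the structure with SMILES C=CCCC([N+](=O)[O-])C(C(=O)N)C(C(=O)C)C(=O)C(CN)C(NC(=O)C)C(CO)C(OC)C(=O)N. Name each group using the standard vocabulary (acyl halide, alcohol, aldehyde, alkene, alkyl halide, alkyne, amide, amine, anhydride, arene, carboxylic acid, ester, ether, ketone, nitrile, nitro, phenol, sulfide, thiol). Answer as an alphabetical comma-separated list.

alcohol, alkene, amide, amine, ether, ketone, nitro

C=C double bond → alkene.
–NO2 on an sp³ carbon → nitro (the N=O is not a carbonyl).
pendant –CONH2: carbonyl C bonded to C and N → amide.
pendant –COCH3: carbonyl C bonded to two carbons → ketone.
–C(=O)– with carbon on both sides → ketone.
pendant –CH2NH2: N on sp³ C, no adjacent C=O → amine.
pendant –NHC(=O)CH3: N bonded to a carbonyl → amide (not amine).
pendant –CH2OH on an sp³ backbone C → alcohol.
pendant –OCH3: C–O–C with sp³ C, no adjacent C=O → ether.
–C(=O)NH2: carbonyl C bonded to C and to N → amide (the N is not a separate amine).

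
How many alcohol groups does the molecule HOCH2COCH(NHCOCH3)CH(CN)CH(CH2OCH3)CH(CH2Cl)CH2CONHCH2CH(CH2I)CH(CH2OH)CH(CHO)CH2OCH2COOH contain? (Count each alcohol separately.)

Reading the structure from left to right:
  HOCH2: HO– on an sp³ carbon → alcohol.
  CO: –C(=O)– with carbon on both sides → ketone.
  CH(NHCOCH3): pendant –NHC(=O)CH3: N bonded to a carbonyl → amide (not amine).
  CH(CN): pendant –C≡N: nitrile.
  CH(CH2OCH3): pendant –CH2OCH3: C–O–C linkage → ether.
  CH(CH2Cl): pendant –CH2X: halogen on sp³ carbon → alkyl halide.
  CH2CONHCH2: –C(=O)–N– linkage → amide (the N is not an amine).
  CH(CH2I): pendant –CH2X: halogen on sp³ carbon → alkyl halide.
  CH(CH2OH): pendant –CH2OH on an sp³ backbone C → alcohol.
  CH(CHO): pendant –CHO: carbonyl C bonded to C and H → aldehyde.
  CH2OCH2: C–O–C with sp³ carbons on both sides and no adjacent C=O → ether.
  COOH: –COOH: carbonyl C bonded to –OH and C → carboxylic acid (the –OH is not a separate alcohol).
Alcohol appears at: HOCH2, CH(CH2OH) → 2.

2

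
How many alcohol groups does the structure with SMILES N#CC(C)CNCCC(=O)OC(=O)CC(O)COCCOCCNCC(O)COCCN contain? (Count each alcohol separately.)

2

N≡C–: carbon triple-bonded to nitrogen → nitrile.
C–N–C with sp³ carbons and no adjacent C=O → amine (secondary).
two acyl groups sharing one oxygen, –C(=O)–O–C(=O)– → anhydride.
–OH on an sp³ carbon → alcohol (secondary).
C–O–C with sp³ carbons on both sides and no adjacent C=O → ether.
C–O–C with sp³ carbons on both sides and no adjacent C=O → ether.
C–N–C with sp³ carbons and no adjacent C=O → amine (secondary).
–OH on an sp³ carbon → alcohol (secondary).
C–O–C with sp³ carbons on both sides and no adjacent C=O → ether.
–NH2 on an sp³ carbon with no adjacent C=O → amine.
Alcohol appears at: CH(OH), CH(OH) → 2.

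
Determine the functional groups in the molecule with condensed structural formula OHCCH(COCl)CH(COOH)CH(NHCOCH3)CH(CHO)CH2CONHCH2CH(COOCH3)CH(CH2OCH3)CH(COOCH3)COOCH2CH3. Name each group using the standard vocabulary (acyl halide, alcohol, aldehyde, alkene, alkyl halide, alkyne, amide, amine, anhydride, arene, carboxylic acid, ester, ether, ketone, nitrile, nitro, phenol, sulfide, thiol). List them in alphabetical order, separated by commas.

Working along the chain:
  OHC: terminal –CHO: carbonyl C bonded to H and C → aldehyde.
  CH(COCl): pendant –C(=O)X: carbonyl C bonded to C and halogen → acyl halide.
  CH(COOH): pendant –COOH: carbonyl C bonded to C and –OH → carboxylic acid.
  CH(NHCOCH3): pendant –NHC(=O)CH3: N bonded to a carbonyl → amide (not amine).
  CH(CHO): pendant –CHO: carbonyl C bonded to C and H → aldehyde.
  CH2CONHCH2: –C(=O)–N– linkage → amide (the N is not an amine).
  CH(COOCH3): pendant –COOCH3: carbonyl C bonded to C and –OCH3 → ester.
  CH(CH2OCH3): pendant –CH2OCH3: C–O–C linkage → ether.
  CH(COOCH3): pendant –COOCH3: carbonyl C bonded to C and –OCH3 → ester.
  COOCH2CH3: –C(=O)OCH2CH3: carbonyl C bonded to C and to –OEt → ester.

acyl halide, aldehyde, amide, carboxylic acid, ester, ether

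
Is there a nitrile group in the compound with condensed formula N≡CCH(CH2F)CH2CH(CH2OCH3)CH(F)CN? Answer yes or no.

N≡C–: carbon triple-bonded to nitrogen → nitrile.
pendant –CH2X: halogen on sp³ carbon → alkyl halide.
pendant –CH2OCH3: C–O–C linkage → ether.
halogen on an sp³ carbon → alkyl halide.
–C≡N: carbon triple-bonded to nitrogen → nitrile.
The N≡C segment supplies the nitrile: N≡C–: carbon triple-bonded to nitrogen → nitrile.

yes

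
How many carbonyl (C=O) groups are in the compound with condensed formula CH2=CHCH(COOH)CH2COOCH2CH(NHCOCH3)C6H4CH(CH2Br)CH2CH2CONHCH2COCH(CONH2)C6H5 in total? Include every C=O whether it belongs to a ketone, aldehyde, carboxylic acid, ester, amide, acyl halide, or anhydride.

6

CH(COOH): carboxylic acid, 1 C=O (running total 1).
CH2COOCH2: ester, 1 C=O (running total 2).
CH(NHCOCH3): amide, 1 C=O (running total 3).
CH2CONHCH2: amide, 1 C=O (running total 4).
CO: ketone, 1 C=O (running total 5).
CH(CONH2): amide, 1 C=O (running total 6).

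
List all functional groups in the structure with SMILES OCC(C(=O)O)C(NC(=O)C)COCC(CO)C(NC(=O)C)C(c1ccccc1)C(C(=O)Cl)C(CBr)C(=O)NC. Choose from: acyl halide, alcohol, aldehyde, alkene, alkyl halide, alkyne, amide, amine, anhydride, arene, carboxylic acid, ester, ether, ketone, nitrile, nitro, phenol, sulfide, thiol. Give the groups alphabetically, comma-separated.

acyl halide, alcohol, alkyl halide, amide, arene, carboxylic acid, ether

HO– on an sp³ carbon → alcohol.
pendant –COOH: carbonyl C bonded to C and –OH → carboxylic acid.
pendant –NHC(=O)CH3: N bonded to a carbonyl → amide (not amine).
C–O–C with sp³ carbons on both sides and no adjacent C=O → ether.
pendant –CH2OH on an sp³ backbone C → alcohol.
pendant –NHC(=O)CH3: N bonded to a carbonyl → amide (not amine).
pendant –C6H5: benzene ring → arene.
pendant –C(=O)X: carbonyl C bonded to C and halogen → acyl halide.
pendant –CH2X: halogen on sp³ carbon → alkyl halide.
–C(=O)NHCH3: carbonyl C bonded to C and to N → amide (the N is not an amine).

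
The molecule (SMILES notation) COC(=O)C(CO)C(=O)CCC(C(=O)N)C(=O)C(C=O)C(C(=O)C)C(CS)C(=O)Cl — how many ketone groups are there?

Working along the chain:
  CH3OOC: CH3O–C(=O)–: carbonyl C bonded to C and to –OCH3 → ester (not ketone + ether).
  CH(CH2OH): pendant –CH2OH on an sp³ backbone C → alcohol.
  CO: –C(=O)– with carbon on both sides → ketone.
  CH(CONH2): pendant –CONH2: carbonyl C bonded to C and N → amide.
  CO: –C(=O)– with carbon on both sides → ketone.
  CH(CHO): pendant –CHO: carbonyl C bonded to C and H → aldehyde.
  CH(COCH3): pendant –COCH3: carbonyl C bonded to two carbons → ketone.
  CH(CH2SH): pendant –CH2SH → thiol.
  COCl: –C(=O)Cl: carbonyl C bonded to C and to a halogen → acyl halide (not alkyl halide).
Ketone appears at: CO, CO, CH(COCH3) → 3.

3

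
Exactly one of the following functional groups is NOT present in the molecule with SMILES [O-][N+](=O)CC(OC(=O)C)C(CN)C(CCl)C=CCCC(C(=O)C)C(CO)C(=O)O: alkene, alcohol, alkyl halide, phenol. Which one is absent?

phenol

alkene: present (CH=CH — C=C double bond → alkene).
alcohol: present (CH(CH2OH) — pendant –CH2OH on an sp³ backbone C → alcohol).
alkyl halide: present (CH(CH2Cl) — pendant –CH2X: halogen on sp³ carbon → alkyl halide).
phenol: absent. In CH(CH2OH), the –OH is on an sp³ carbon, not on an aromatic ring, so it is an alcohol.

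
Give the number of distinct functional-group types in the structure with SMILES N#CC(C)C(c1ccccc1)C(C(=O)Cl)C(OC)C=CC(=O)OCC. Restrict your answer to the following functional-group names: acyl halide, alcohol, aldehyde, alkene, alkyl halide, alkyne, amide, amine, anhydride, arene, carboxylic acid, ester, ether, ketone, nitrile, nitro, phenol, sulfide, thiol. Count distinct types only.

Reading the structure from left to right:
  N≡C: N≡C–: carbon triple-bonded to nitrogen → nitrile.
  CH(C6H5): pendant –C6H5: benzene ring → arene.
  CH(COCl): pendant –C(=O)X: carbonyl C bonded to C and halogen → acyl halide.
  CH(OCH3): pendant –OCH3: C–O–C with sp³ C, no adjacent C=O → ether.
  CH=CH: C=C double bond → alkene.
  COOCH2CH3: –C(=O)OCH2CH3: carbonyl C bonded to C and to –OEt → ester.
Distinct types present: acyl halide, alkene, arene, ester, ether, nitrile.

6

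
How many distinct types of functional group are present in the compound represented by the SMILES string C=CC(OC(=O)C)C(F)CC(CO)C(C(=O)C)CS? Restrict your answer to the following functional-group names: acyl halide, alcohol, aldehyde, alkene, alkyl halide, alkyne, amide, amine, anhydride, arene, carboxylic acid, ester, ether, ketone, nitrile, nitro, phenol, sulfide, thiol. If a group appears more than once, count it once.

Taking each segment in turn:
  CH2=CH: C=C double bond → alkene.
  CH(OCOCH3): pendant –OC(=O)CH3: an acyloxy group → ester.
  CH(F): halogen on an sp³ carbon → alkyl halide.
  CH(CH2OH): pendant –CH2OH on an sp³ backbone C → alcohol.
  CH(COCH3): pendant –COCH3: carbonyl C bonded to two carbons → ketone.
  CH2SH: –SH on an sp³ carbon → thiol.
Distinct types present: alcohol, alkene, alkyl halide, ester, ketone, thiol.

6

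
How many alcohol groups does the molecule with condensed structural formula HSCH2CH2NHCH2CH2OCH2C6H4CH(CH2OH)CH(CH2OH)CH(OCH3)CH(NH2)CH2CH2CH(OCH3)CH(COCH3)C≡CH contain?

2

Taking each segment in turn:
  HSCH2: –SH on an sp³ carbon → thiol.
  CH2NHCH2: C–N–C with sp³ carbons and no adjacent C=O → amine (secondary).
  CH2OCH2: C–O–C with sp³ carbons on both sides and no adjacent C=O → ether.
  C6H4: para-disubstituted benzene ring → arene.
  CH(CH2OH): pendant –CH2OH on an sp³ backbone C → alcohol.
  CH(CH2OH): pendant –CH2OH on an sp³ backbone C → alcohol.
  CH(OCH3): pendant –OCH3: C–O–C with sp³ C, no adjacent C=O → ether.
  CH(NH2): –NH2 on an sp³ carbon with no adjacent C=O → amine.
  CH(OCH3): pendant –OCH3: C–O–C with sp³ C, no adjacent C=O → ether.
  CH(COCH3): pendant –COCH3: carbonyl C bonded to two carbons → ketone.
  C≡CH: C≡C triple bond → alkyne.
Alcohol appears at: CH(CH2OH), CH(CH2OH) → 2.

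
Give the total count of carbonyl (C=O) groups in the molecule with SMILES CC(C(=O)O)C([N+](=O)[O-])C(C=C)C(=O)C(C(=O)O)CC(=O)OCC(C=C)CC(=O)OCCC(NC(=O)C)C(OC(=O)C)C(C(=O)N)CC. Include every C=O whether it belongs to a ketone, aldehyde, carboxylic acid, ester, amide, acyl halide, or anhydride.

CH(COOH): carboxylic acid, 1 C=O (running total 1).
CO: ketone, 1 C=O (running total 2).
CH(COOH): carboxylic acid, 1 C=O (running total 3).
CH2COOCH2: ester, 1 C=O (running total 4).
CH2COOCH2: ester, 1 C=O (running total 5).
CH(NHCOCH3): amide, 1 C=O (running total 6).
CH(OCOCH3): ester, 1 C=O (running total 7).
CH(CONH2): amide, 1 C=O (running total 8).

8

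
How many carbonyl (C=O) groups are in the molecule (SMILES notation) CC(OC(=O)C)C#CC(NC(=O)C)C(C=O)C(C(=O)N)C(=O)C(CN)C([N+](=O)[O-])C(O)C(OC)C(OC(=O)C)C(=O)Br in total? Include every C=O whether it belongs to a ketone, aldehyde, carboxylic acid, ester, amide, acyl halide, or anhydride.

CH(OCOCH3): ester, 1 C=O (running total 1).
CH(NHCOCH3): amide, 1 C=O (running total 2).
CH(CHO): aldehyde, 1 C=O (running total 3).
CH(CONH2): amide, 1 C=O (running total 4).
CO: ketone, 1 C=O (running total 5).
CH(OCOCH3): ester, 1 C=O (running total 6).
COBr: acyl halide, 1 C=O (running total 7).

7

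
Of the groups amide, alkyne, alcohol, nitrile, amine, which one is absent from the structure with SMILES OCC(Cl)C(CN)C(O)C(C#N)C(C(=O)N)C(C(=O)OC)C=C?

alkyne

amine: present (CH(CH2NH2) — pendant –CH2NH2: N on sp³ C, no adjacent C=O → amine).
alcohol: present (HOCH2 — HO– on an sp³ carbon → alcohol).
nitrile: present (CH(CN) — pendant –C≡N: nitrile).
amide: present (CH(CONH2) — pendant –CONH2: carbonyl C bonded to C and N → amide).
alkyne: absent. In CH(CN), the triple bond is C≡N, not C≡C, so it is a nitrile.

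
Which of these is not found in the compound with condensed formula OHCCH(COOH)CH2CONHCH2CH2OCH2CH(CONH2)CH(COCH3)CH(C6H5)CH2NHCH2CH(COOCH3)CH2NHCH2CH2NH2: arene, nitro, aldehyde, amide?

arene: present (CH(C6H5) — pendant –C6H5: benzene ring → arene).
aldehyde: present (OHC — terminal –CHO: carbonyl C bonded to H and C → aldehyde).
amide: present (CH2CONHCH2 — –C(=O)–N– linkage → amide (the N is not an amine)).
nitro: no segment matches this pattern.

nitro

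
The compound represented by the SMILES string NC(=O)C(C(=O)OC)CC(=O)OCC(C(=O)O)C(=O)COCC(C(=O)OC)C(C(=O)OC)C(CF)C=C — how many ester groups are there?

Taking each segment in turn:
  H2NCO: –C(=O)NH2: carbonyl C bonded to C and to N → amide (the N is not a separate amine).
  CH(COOCH3): pendant –COOCH3: carbonyl C bonded to C and –OCH3 → ester.
  CH2COOCH2: –C(=O)–O–C with C on the carbonyl side → ester.
  CH(COOH): pendant –COOH: carbonyl C bonded to C and –OH → carboxylic acid.
  CO: –C(=O)– with carbon on both sides → ketone.
  CH2OCH2: C–O–C with sp³ carbons on both sides and no adjacent C=O → ether.
  CH(COOCH3): pendant –COOCH3: carbonyl C bonded to C and –OCH3 → ester.
  CH(COOCH3): pendant –COOCH3: carbonyl C bonded to C and –OCH3 → ester.
  CH(CH2F): pendant –CH2X: halogen on sp³ carbon → alkyl halide.
  CH=CH2: C=C double bond → alkene.
Ester appears at: CH(COOCH3), CH2COOCH2, CH(COOCH3), CH(COOCH3) → 4.

4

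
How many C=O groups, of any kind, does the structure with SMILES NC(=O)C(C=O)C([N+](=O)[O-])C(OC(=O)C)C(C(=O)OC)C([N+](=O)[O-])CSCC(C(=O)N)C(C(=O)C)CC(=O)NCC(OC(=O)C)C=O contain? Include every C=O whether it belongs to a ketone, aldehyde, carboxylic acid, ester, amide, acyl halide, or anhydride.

9

H2NCO: amide, 1 C=O (running total 1).
CH(CHO): aldehyde, 1 C=O (running total 2).
CH(OCOCH3): ester, 1 C=O (running total 3).
CH(COOCH3): ester, 1 C=O (running total 4).
CH(CONH2): amide, 1 C=O (running total 5).
CH(COCH3): ketone, 1 C=O (running total 6).
CH2CONHCH2: amide, 1 C=O (running total 7).
CH(OCOCH3): ester, 1 C=O (running total 8).
CHO: aldehyde, 1 C=O (running total 9).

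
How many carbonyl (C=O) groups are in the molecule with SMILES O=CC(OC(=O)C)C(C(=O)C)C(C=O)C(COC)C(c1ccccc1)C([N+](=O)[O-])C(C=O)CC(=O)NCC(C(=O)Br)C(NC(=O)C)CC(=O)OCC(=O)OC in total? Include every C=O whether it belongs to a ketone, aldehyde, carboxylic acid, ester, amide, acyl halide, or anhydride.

10

OHC: aldehyde, 1 C=O (running total 1).
CH(OCOCH3): ester, 1 C=O (running total 2).
CH(COCH3): ketone, 1 C=O (running total 3).
CH(CHO): aldehyde, 1 C=O (running total 4).
CH(CHO): aldehyde, 1 C=O (running total 5).
CH2CONHCH2: amide, 1 C=O (running total 6).
CH(COBr): acyl halide, 1 C=O (running total 7).
CH(NHCOCH3): amide, 1 C=O (running total 8).
CH2COOCH2: ester, 1 C=O (running total 9).
COOCH3: ester, 1 C=O (running total 10).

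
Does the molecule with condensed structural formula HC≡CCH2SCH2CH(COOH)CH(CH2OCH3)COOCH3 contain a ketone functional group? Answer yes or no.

Working along the chain:
  HC≡C: C≡C triple bond → alkyne.
  CH2SCH2: C–S–C linkage → sulfide (thioether).
  CH(COOH): pendant –COOH: carbonyl C bonded to C and –OH → carboxylic acid.
  CH(CH2OCH3): pendant –CH2OCH3: C–O–C linkage → ether.
  COOCH3: –C(=O)OCH3: carbonyl C bonded to C and to –OCH3 → ester (not ketone + ether).
In COOCH3, the C=O is bonded to an –O–C group, which defines an ester, not a ketone. In CH(COOH), the C=O bears an –OH, making it a carboxylic acid rather than a ketone.
The groups actually present are: alkyne, carboxylic acid, ester, ether, sulfide.

no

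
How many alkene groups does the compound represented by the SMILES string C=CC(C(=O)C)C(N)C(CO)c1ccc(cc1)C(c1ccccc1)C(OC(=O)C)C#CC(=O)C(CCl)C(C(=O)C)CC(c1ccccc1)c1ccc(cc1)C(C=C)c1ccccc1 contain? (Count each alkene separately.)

C=C double bond → alkene.
pendant –COCH3: carbonyl C bonded to two carbons → ketone.
–NH2 on an sp³ carbon with no adjacent C=O → amine.
pendant –CH2OH on an sp³ backbone C → alcohol.
para-disubstituted benzene ring → arene.
pendant –C6H5: benzene ring → arene.
pendant –OC(=O)CH3: an acyloxy group → ester.
C≡C triple bond → alkyne.
–C(=O)– with carbon on both sides → ketone.
pendant –CH2X: halogen on sp³ carbon → alkyl halide.
pendant –COCH3: carbonyl C bonded to two carbons → ketone.
pendant –C6H5: benzene ring → arene.
para-disubstituted benzene ring → arene.
pendant –CH=CH2: C=C double bond → alkene.
–C6H5 phenyl ring → arene.
Alkene appears at: CH2=CH, CH(CH=CH2) → 2.

2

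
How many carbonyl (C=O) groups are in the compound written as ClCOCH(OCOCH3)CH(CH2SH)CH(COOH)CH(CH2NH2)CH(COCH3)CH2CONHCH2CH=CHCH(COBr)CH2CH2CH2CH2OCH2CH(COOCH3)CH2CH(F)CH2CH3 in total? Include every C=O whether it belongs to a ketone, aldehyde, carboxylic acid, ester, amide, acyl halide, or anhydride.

ClCO: acyl halide, 1 C=O (running total 1).
CH(OCOCH3): ester, 1 C=O (running total 2).
CH(COOH): carboxylic acid, 1 C=O (running total 3).
CH(COCH3): ketone, 1 C=O (running total 4).
CH2CONHCH2: amide, 1 C=O (running total 5).
CH(COBr): acyl halide, 1 C=O (running total 6).
CH(COOCH3): ester, 1 C=O (running total 7).

7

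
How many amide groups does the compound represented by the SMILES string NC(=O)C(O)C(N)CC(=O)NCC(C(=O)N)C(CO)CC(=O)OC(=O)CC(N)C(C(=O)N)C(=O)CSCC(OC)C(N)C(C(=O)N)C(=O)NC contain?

Reading the structure from left to right:
  H2NCO: –C(=O)NH2: carbonyl C bonded to C and to N → amide (the N is not a separate amine).
  CH(OH): –OH on an sp³ carbon → alcohol (secondary).
  CH(NH2): –NH2 on an sp³ carbon with no adjacent C=O → amine.
  CH2CONHCH2: –C(=O)–N– linkage → amide (the N is not an amine).
  CH(CONH2): pendant –CONH2: carbonyl C bonded to C and N → amide.
  CH(CH2OH): pendant –CH2OH on an sp³ backbone C → alcohol.
  CH2CO-O-COCH2: two acyl groups sharing one oxygen, –C(=O)–O–C(=O)– → anhydride.
  CH(NH2): –NH2 on an sp³ carbon with no adjacent C=O → amine.
  CH(CONH2): pendant –CONH2: carbonyl C bonded to C and N → amide.
  CO: –C(=O)– with carbon on both sides → ketone.
  CH2SCH2: C–S–C linkage → sulfide (thioether).
  CH(OCH3): pendant –OCH3: C–O–C with sp³ C, no adjacent C=O → ether.
  CH(NH2): –NH2 on an sp³ carbon with no adjacent C=O → amine.
  CH(CONH2): pendant –CONH2: carbonyl C bonded to C and N → amide.
  CONHCH3: –C(=O)NHCH3: carbonyl C bonded to C and to N → amide (the N is not an amine).
Amide appears at: H2NCO, CH2CONHCH2, CH(CONH2), CH(CONH2), CH(CONH2), CONHCH3 → 6.

6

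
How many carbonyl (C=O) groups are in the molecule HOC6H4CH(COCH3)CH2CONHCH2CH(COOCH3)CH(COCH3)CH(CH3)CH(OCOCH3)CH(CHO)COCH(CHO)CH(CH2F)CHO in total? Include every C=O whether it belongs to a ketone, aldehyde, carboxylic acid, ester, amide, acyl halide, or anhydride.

CH(COCH3): ketone, 1 C=O (running total 1).
CH2CONHCH2: amide, 1 C=O (running total 2).
CH(COOCH3): ester, 1 C=O (running total 3).
CH(COCH3): ketone, 1 C=O (running total 4).
CH(OCOCH3): ester, 1 C=O (running total 5).
CH(CHO): aldehyde, 1 C=O (running total 6).
CO: ketone, 1 C=O (running total 7).
CH(CHO): aldehyde, 1 C=O (running total 8).
CHO: aldehyde, 1 C=O (running total 9).

9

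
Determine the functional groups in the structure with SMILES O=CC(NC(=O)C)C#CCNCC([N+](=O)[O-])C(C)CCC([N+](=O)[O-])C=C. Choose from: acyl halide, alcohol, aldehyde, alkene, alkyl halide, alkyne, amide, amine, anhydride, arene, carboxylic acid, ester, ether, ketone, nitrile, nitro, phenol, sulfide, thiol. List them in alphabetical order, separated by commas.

aldehyde, alkene, alkyne, amide, amine, nitro

terminal –CHO: carbonyl C bonded to H and C → aldehyde.
pendant –NHC(=O)CH3: N bonded to a carbonyl → amide (not amine).
C≡C triple bond → alkyne.
C–N–C with sp³ carbons and no adjacent C=O → amine (secondary).
–NO2 on an sp³ carbon → nitro (the N=O is not a carbonyl).
–NO2 on an sp³ carbon → nitro (the N=O is not a carbonyl).
C=C double bond → alkene.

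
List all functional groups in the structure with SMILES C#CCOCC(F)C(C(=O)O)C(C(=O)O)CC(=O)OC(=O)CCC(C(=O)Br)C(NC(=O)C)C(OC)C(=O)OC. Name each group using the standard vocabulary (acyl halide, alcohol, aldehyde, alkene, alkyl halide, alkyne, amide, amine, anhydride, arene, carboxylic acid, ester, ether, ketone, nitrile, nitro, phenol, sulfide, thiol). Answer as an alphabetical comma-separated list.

acyl halide, alkyl halide, alkyne, amide, anhydride, carboxylic acid, ester, ether

Taking each segment in turn:
  HC≡C: C≡C triple bond → alkyne.
  CH2OCH2: C–O–C with sp³ carbons on both sides and no adjacent C=O → ether.
  CH(F): halogen on an sp³ carbon → alkyl halide.
  CH(COOH): pendant –COOH: carbonyl C bonded to C and –OH → carboxylic acid.
  CH(COOH): pendant –COOH: carbonyl C bonded to C and –OH → carboxylic acid.
  CH2CO-O-COCH2: two acyl groups sharing one oxygen, –C(=O)–O–C(=O)– → anhydride.
  CH(COBr): pendant –C(=O)X: carbonyl C bonded to C and halogen → acyl halide.
  CH(NHCOCH3): pendant –NHC(=O)CH3: N bonded to a carbonyl → amide (not amine).
  CH(OCH3): pendant –OCH3: C–O–C with sp³ C, no adjacent C=O → ether.
  COOCH3: –C(=O)OCH3: carbonyl C bonded to C and to –OCH3 → ester (not ketone + ether).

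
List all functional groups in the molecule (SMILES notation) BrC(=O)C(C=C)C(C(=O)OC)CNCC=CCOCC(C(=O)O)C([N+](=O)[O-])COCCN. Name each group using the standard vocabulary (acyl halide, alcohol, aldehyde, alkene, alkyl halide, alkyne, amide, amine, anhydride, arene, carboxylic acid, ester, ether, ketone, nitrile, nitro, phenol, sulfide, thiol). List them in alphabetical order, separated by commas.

–C(=O)Br: carbonyl C bonded to C and to a halogen → acyl halide (not alkyl halide).
pendant –CH=CH2: C=C double bond → alkene.
pendant –COOCH3: carbonyl C bonded to C and –OCH3 → ester.
C–N–C with sp³ carbons and no adjacent C=O → amine (secondary).
C=C double bond → alkene.
C–O–C with sp³ carbons on both sides and no adjacent C=O → ether.
pendant –COOH: carbonyl C bonded to C and –OH → carboxylic acid.
–NO2 on an sp³ carbon → nitro (the N=O is not a carbonyl).
C–O–C with sp³ carbons on both sides and no adjacent C=O → ether.
–NH2 on an sp³ carbon with no adjacent C=O → amine.

acyl halide, alkene, amine, carboxylic acid, ester, ether, nitro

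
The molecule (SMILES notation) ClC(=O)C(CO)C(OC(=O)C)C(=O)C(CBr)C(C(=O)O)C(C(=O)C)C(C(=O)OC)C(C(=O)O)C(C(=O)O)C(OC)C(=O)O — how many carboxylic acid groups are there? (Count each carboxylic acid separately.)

–C(=O)Cl: carbonyl C bonded to C and to a halogen → acyl halide (not alkyl halide).
pendant –CH2OH on an sp³ backbone C → alcohol.
pendant –OC(=O)CH3: an acyloxy group → ester.
–C(=O)– with carbon on both sides → ketone.
pendant –CH2X: halogen on sp³ carbon → alkyl halide.
pendant –COOH: carbonyl C bonded to C and –OH → carboxylic acid.
pendant –COCH3: carbonyl C bonded to two carbons → ketone.
pendant –COOCH3: carbonyl C bonded to C and –OCH3 → ester.
pendant –COOH: carbonyl C bonded to C and –OH → carboxylic acid.
pendant –COOH: carbonyl C bonded to C and –OH → carboxylic acid.
pendant –OCH3: C–O–C with sp³ C, no adjacent C=O → ether.
–COOH: carbonyl C bonded to –OH and C → carboxylic acid (the –OH is not a separate alcohol).
Carboxylic acid appears at: CH(COOH), CH(COOH), CH(COOH), COOH → 4.

4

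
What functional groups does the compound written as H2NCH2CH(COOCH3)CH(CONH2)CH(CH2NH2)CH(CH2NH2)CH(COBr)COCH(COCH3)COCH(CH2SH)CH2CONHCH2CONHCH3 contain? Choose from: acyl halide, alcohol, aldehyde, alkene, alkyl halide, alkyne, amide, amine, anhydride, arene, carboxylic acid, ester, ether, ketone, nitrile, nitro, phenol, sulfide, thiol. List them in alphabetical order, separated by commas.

acyl halide, amide, amine, ester, ketone, thiol

–NH2 on an sp³ carbon with no adjacent C=O → amine.
pendant –COOCH3: carbonyl C bonded to C and –OCH3 → ester.
pendant –CONH2: carbonyl C bonded to C and N → amide.
pendant –CH2NH2: N on sp³ C, no adjacent C=O → amine.
pendant –CH2NH2: N on sp³ C, no adjacent C=O → amine.
pendant –C(=O)X: carbonyl C bonded to C and halogen → acyl halide.
–C(=O)– with carbon on both sides → ketone.
pendant –COCH3: carbonyl C bonded to two carbons → ketone.
–C(=O)– with carbon on both sides → ketone.
pendant –CH2SH → thiol.
–C(=O)–N– linkage → amide (the N is not an amine).
–C(=O)NHCH3: carbonyl C bonded to C and to N → amide (the N is not an amine).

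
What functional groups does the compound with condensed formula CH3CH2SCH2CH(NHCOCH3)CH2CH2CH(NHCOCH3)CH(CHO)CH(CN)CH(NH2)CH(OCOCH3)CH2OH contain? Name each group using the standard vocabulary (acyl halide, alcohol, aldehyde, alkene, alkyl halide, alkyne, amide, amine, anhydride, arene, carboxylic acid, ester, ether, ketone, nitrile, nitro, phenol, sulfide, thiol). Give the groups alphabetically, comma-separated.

Working along the chain:
  CH2SCH2: C–S–C linkage → sulfide (thioether).
  CH(NHCOCH3): pendant –NHC(=O)CH3: N bonded to a carbonyl → amide (not amine).
  CH(NHCOCH3): pendant –NHC(=O)CH3: N bonded to a carbonyl → amide (not amine).
  CH(CHO): pendant –CHO: carbonyl C bonded to C and H → aldehyde.
  CH(CN): pendant –C≡N: nitrile.
  CH(NH2): –NH2 on an sp³ carbon with no adjacent C=O → amine.
  CH(OCOCH3): pendant –OC(=O)CH3: an acyloxy group → ester.
  CH2OH: –OH on an sp³ carbon → alcohol.

alcohol, aldehyde, amide, amine, ester, nitrile, sulfide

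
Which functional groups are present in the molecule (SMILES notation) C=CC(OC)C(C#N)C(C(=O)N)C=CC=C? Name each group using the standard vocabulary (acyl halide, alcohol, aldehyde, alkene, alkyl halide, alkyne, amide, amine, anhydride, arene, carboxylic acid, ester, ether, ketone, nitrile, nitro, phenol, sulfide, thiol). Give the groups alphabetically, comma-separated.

C=C double bond → alkene.
pendant –OCH3: C–O–C with sp³ C, no adjacent C=O → ether.
pendant –C≡N: nitrile.
pendant –CONH2: carbonyl C bonded to C and N → amide.
C=C double bond → alkene.
C=C double bond → alkene.

alkene, amide, ether, nitrile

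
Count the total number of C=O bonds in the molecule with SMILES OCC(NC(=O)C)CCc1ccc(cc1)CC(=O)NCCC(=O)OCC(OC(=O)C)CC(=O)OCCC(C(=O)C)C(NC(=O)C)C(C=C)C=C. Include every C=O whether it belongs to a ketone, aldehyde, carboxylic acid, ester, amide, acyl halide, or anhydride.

7

CH(NHCOCH3): amide, 1 C=O (running total 1).
CH2CONHCH2: amide, 1 C=O (running total 2).
CH2COOCH2: ester, 1 C=O (running total 3).
CH(OCOCH3): ester, 1 C=O (running total 4).
CH2COOCH2: ester, 1 C=O (running total 5).
CH(COCH3): ketone, 1 C=O (running total 6).
CH(NHCOCH3): amide, 1 C=O (running total 7).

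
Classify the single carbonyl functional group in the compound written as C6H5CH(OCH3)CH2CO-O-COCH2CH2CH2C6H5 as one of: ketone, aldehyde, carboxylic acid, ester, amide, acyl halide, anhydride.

The carbonyl is in the CH2CO-O-COCH2 segment: two acyl groups sharing one oxygen, –C(=O)–O–C(=O)– → anhydride.

anhydride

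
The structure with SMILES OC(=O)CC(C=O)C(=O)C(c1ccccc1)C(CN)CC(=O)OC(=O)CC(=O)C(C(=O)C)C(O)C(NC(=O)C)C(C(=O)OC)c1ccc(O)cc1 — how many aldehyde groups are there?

–COOH: carbonyl C bonded to –OH and C → carboxylic acid (the –OH is not a separate alcohol).
pendant –CHO: carbonyl C bonded to C and H → aldehyde.
–C(=O)– with carbon on both sides → ketone.
pendant –C6H5: benzene ring → arene.
pendant –CH2NH2: N on sp³ C, no adjacent C=O → amine.
two acyl groups sharing one oxygen, –C(=O)–O–C(=O)– → anhydride.
–C(=O)– with carbon on both sides → ketone.
pendant –COCH3: carbonyl C bonded to two carbons → ketone.
–OH on an sp³ carbon → alcohol (secondary).
pendant –NHC(=O)CH3: N bonded to a carbonyl → amide (not amine).
pendant –COOCH3: carbonyl C bonded to C and –OCH3 → ester.
–OH attached directly to an aromatic ring → phenol (not alcohol); the ring itself is an arene.
Aldehyde appears at: CH(CHO) → 1.

1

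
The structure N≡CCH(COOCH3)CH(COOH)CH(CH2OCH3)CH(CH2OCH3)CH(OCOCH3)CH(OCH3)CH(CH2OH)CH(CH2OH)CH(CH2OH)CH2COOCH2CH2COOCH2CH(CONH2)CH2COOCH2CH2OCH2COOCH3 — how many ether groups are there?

4

Working along the chain:
  N≡C: N≡C–: carbon triple-bonded to nitrogen → nitrile.
  CH(COOCH3): pendant –COOCH3: carbonyl C bonded to C and –OCH3 → ester.
  CH(COOH): pendant –COOH: carbonyl C bonded to C and –OH → carboxylic acid.
  CH(CH2OCH3): pendant –CH2OCH3: C–O–C linkage → ether.
  CH(CH2OCH3): pendant –CH2OCH3: C–O–C linkage → ether.
  CH(OCOCH3): pendant –OC(=O)CH3: an acyloxy group → ester.
  CH(OCH3): pendant –OCH3: C–O–C with sp³ C, no adjacent C=O → ether.
  CH(CH2OH): pendant –CH2OH on an sp³ backbone C → alcohol.
  CH(CH2OH): pendant –CH2OH on an sp³ backbone C → alcohol.
  CH(CH2OH): pendant –CH2OH on an sp³ backbone C → alcohol.
  CH2COOCH2: –C(=O)–O–C with C on the carbonyl side → ester.
  CH2COOCH2: –C(=O)–O–C with C on the carbonyl side → ester.
  CH(CONH2): pendant –CONH2: carbonyl C bonded to C and N → amide.
  CH2COOCH2: –C(=O)–O–C with C on the carbonyl side → ester.
  CH2OCH2: C–O–C with sp³ carbons on both sides and no adjacent C=O → ether.
  COOCH3: –C(=O)OCH3: carbonyl C bonded to C and to –OCH3 → ester (not ketone + ether).
Ether appears at: CH(CH2OCH3), CH(CH2OCH3), CH(OCH3), CH2OCH2 → 4.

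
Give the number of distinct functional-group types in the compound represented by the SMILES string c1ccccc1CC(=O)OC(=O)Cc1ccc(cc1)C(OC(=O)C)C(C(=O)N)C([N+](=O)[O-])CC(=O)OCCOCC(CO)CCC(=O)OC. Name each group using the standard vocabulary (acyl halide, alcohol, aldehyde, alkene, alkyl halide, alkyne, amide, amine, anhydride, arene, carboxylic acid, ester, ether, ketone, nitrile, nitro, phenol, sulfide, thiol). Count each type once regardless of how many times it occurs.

C6H5– phenyl ring → arene.
two acyl groups sharing one oxygen, –C(=O)–O–C(=O)– → anhydride.
para-disubstituted benzene ring → arene.
pendant –OC(=O)CH3: an acyloxy group → ester.
pendant –CONH2: carbonyl C bonded to C and N → amide.
–NO2 on an sp³ carbon → nitro (the N=O is not a carbonyl).
–C(=O)–O–C with C on the carbonyl side → ester.
C–O–C with sp³ carbons on both sides and no adjacent C=O → ether.
pendant –CH2OH on an sp³ backbone C → alcohol.
–C(=O)OCH3: carbonyl C bonded to C and to –OCH3 → ester (not ketone + ether).
Distinct types present: alcohol, amide, anhydride, arene, ester, ether, nitro.

7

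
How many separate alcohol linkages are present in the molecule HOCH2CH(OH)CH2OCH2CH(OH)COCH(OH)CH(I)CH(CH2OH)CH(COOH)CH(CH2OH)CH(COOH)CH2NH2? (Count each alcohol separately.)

HO– on an sp³ carbon → alcohol.
–OH on an sp³ carbon → alcohol (secondary).
C–O–C with sp³ carbons on both sides and no adjacent C=O → ether.
–OH on an sp³ carbon → alcohol (secondary).
–C(=O)– with carbon on both sides → ketone.
–OH on an sp³ carbon → alcohol (secondary).
halogen on an sp³ carbon → alkyl halide.
pendant –CH2OH on an sp³ backbone C → alcohol.
pendant –COOH: carbonyl C bonded to C and –OH → carboxylic acid.
pendant –CH2OH on an sp³ backbone C → alcohol.
pendant –COOH: carbonyl C bonded to C and –OH → carboxylic acid.
–NH2 on an sp³ carbon with no adjacent C=O → amine.
Alcohol appears at: HOCH2, CH(OH), CH(OH), CH(OH), CH(CH2OH), CH(CH2OH) → 6.

6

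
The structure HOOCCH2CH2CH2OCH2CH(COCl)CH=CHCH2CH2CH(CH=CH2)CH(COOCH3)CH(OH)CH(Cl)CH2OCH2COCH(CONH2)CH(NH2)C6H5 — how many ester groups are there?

–COOH: carbonyl C bonded to –OH and C → carboxylic acid (the –OH is not a separate alcohol).
C–O–C with sp³ carbons on both sides and no adjacent C=O → ether.
pendant –C(=O)X: carbonyl C bonded to C and halogen → acyl halide.
C=C double bond → alkene.
pendant –CH=CH2: C=C double bond → alkene.
pendant –COOCH3: carbonyl C bonded to C and –OCH3 → ester.
–OH on an sp³ carbon → alcohol (secondary).
halogen on an sp³ carbon → alkyl halide.
C–O–C with sp³ carbons on both sides and no adjacent C=O → ether.
–C(=O)– with carbon on both sides → ketone.
pendant –CONH2: carbonyl C bonded to C and N → amide.
–NH2 on an sp³ carbon with no adjacent C=O → amine.
–C6H5 phenyl ring → arene.
Ester appears at: CH(COOCH3) → 1.

1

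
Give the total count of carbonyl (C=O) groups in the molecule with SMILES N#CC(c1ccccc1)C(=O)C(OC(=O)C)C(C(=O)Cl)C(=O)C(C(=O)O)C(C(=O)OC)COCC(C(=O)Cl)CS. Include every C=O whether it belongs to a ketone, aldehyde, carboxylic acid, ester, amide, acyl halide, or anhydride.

CO: ketone, 1 C=O (running total 1).
CH(OCOCH3): ester, 1 C=O (running total 2).
CH(COCl): acyl halide, 1 C=O (running total 3).
CO: ketone, 1 C=O (running total 4).
CH(COOH): carboxylic acid, 1 C=O (running total 5).
CH(COOCH3): ester, 1 C=O (running total 6).
CH(COCl): acyl halide, 1 C=O (running total 7).

7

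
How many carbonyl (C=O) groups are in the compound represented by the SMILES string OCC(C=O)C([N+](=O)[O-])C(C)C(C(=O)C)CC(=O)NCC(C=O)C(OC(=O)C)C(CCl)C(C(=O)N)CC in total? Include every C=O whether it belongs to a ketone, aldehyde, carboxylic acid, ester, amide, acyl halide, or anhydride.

CH(CHO): aldehyde, 1 C=O (running total 1).
CH(COCH3): ketone, 1 C=O (running total 2).
CH2CONHCH2: amide, 1 C=O (running total 3).
CH(CHO): aldehyde, 1 C=O (running total 4).
CH(OCOCH3): ester, 1 C=O (running total 5).
CH(CONH2): amide, 1 C=O (running total 6).

6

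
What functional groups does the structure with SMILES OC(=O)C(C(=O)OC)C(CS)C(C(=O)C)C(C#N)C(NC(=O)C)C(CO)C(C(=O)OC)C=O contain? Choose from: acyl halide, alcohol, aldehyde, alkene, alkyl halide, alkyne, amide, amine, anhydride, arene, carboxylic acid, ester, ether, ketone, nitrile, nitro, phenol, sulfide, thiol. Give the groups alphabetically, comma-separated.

alcohol, aldehyde, amide, carboxylic acid, ester, ketone, nitrile, thiol

Taking each segment in turn:
  HOOC: –COOH: carbonyl C bonded to –OH and C → carboxylic acid (the –OH is not a separate alcohol).
  CH(COOCH3): pendant –COOCH3: carbonyl C bonded to C and –OCH3 → ester.
  CH(CH2SH): pendant –CH2SH → thiol.
  CH(COCH3): pendant –COCH3: carbonyl C bonded to two carbons → ketone.
  CH(CN): pendant –C≡N: nitrile.
  CH(NHCOCH3): pendant –NHC(=O)CH3: N bonded to a carbonyl → amide (not amine).
  CH(CH2OH): pendant –CH2OH on an sp³ backbone C → alcohol.
  CH(COOCH3): pendant –COOCH3: carbonyl C bonded to C and –OCH3 → ester.
  CHO: terminal –CHO: carbonyl C bonded to H and C → aldehyde.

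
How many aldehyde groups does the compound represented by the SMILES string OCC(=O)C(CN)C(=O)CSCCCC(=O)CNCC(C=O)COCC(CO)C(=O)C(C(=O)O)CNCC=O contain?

2

Taking each segment in turn:
  HOCH2: HO– on an sp³ carbon → alcohol.
  CO: –C(=O)– with carbon on both sides → ketone.
  CH(CH2NH2): pendant –CH2NH2: N on sp³ C, no adjacent C=O → amine.
  CO: –C(=O)– with carbon on both sides → ketone.
  CH2SCH2: C–S–C linkage → sulfide (thioether).
  CO: –C(=O)– with carbon on both sides → ketone.
  CH2NHCH2: C–N–C with sp³ carbons and no adjacent C=O → amine (secondary).
  CH(CHO): pendant –CHO: carbonyl C bonded to C and H → aldehyde.
  CH2OCH2: C–O–C with sp³ carbons on both sides and no adjacent C=O → ether.
  CH(CH2OH): pendant –CH2OH on an sp³ backbone C → alcohol.
  CO: –C(=O)– with carbon on both sides → ketone.
  CH(COOH): pendant –COOH: carbonyl C bonded to C and –OH → carboxylic acid.
  CH2NHCH2: C–N–C with sp³ carbons and no adjacent C=O → amine (secondary).
  CHO: terminal –CHO: carbonyl C bonded to H and C → aldehyde.
Aldehyde appears at: CH(CHO), CHO → 2.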